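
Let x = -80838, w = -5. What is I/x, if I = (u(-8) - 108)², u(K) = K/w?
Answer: -141512/1010475 ≈ -0.14004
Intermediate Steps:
u(K) = -K/5 (u(K) = K/(-5) = K*(-⅕) = -K/5)
I = 283024/25 (I = (-⅕*(-8) - 108)² = (8/5 - 108)² = (-532/5)² = 283024/25 ≈ 11321.)
I/x = (283024/25)/(-80838) = (283024/25)*(-1/80838) = -141512/1010475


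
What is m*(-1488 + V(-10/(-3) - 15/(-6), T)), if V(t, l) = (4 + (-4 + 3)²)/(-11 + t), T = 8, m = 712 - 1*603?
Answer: -5031222/31 ≈ -1.6230e+5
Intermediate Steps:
m = 109 (m = 712 - 603 = 109)
V(t, l) = 5/(-11 + t) (V(t, l) = (4 + (-1)²)/(-11 + t) = (4 + 1)/(-11 + t) = 5/(-11 + t))
m*(-1488 + V(-10/(-3) - 15/(-6), T)) = 109*(-1488 + 5/(-11 + (-10/(-3) - 15/(-6)))) = 109*(-1488 + 5/(-11 + (-10*(-⅓) - 15*(-⅙)))) = 109*(-1488 + 5/(-11 + (10/3 + 5/2))) = 109*(-1488 + 5/(-11 + 35/6)) = 109*(-1488 + 5/(-31/6)) = 109*(-1488 + 5*(-6/31)) = 109*(-1488 - 30/31) = 109*(-46158/31) = -5031222/31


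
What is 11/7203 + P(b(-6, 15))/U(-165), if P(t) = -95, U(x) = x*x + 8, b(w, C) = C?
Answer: -384722/196159299 ≈ -0.0019613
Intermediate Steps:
U(x) = 8 + x**2 (U(x) = x**2 + 8 = 8 + x**2)
11/7203 + P(b(-6, 15))/U(-165) = 11/7203 - 95/(8 + (-165)**2) = 11*(1/7203) - 95/(8 + 27225) = 11/7203 - 95/27233 = -384722/196159299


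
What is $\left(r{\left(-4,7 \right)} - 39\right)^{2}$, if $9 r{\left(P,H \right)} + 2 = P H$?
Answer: $\frac{16129}{9} \approx 1792.1$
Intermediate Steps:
$r{\left(P,H \right)} = - \frac{2}{9} + \frac{H P}{9}$ ($r{\left(P,H \right)} = - \frac{2}{9} + \frac{P H}{9} = - \frac{2}{9} + \frac{H P}{9}$)
$\left(r{\left(-4,7 \right)} - 39\right)^{2} = \left(\left(- \frac{2}{9} + \frac{1}{9} \cdot 7 \left(-4\right)\right) - 39\right)^{2} = \left(\left(- \frac{2}{9} - \frac{28}{9}\right) - 39\right)^{2} = \left(- \frac{10}{3} - 39\right)^{2} = \left(- \frac{127}{3}\right)^{2} = \frac{16129}{9}$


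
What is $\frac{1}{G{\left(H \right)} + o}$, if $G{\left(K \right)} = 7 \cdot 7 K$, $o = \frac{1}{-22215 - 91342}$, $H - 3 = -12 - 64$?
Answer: $- \frac{113557}{406193390} \approx -0.00027956$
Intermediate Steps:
$H = -73$ ($H = 3 - 76 = -73$)
$o = - \frac{1}{113557}$ ($o = \frac{1}{-113557} = - \frac{1}{113557} \approx -8.8061 \cdot 10^{-6}$)
$G{\left(K \right)} = 49 K$
$\frac{1}{G{\left(H \right)} + o} = \frac{1}{49 \left(-73\right) - \frac{1}{113557}} = \frac{1}{-3577 - \frac{1}{113557}} = \frac{1}{- \frac{406193390}{113557}} = - \frac{113557}{406193390}$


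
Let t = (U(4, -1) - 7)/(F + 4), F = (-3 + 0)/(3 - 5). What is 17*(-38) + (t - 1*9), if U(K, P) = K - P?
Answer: -7209/11 ≈ -655.36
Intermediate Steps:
F = 3/2 (F = -3/(-2) = -3*(-1/2) = 3/2 ≈ 1.5000)
t = -4/11 (t = ((4 - 1*(-1)) - 7)/(3/2 + 4) = ((4 + 1) - 7)/(11/2) = (5 - 7)*(2/11) = -2*2/11 = -4/11 ≈ -0.36364)
17*(-38) + (t - 1*9) = 17*(-38) + (-4/11 - 1*9) = -646 + (-4/11 - 9) = -646 - 103/11 = -7209/11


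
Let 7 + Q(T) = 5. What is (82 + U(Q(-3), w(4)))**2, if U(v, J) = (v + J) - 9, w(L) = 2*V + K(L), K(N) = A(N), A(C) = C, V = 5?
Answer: 7225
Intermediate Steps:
Q(T) = -2 (Q(T) = -7 + 5 = -2)
K(N) = N
w(L) = 10 + L (w(L) = 2*5 + L = 10 + L)
U(v, J) = -9 + J + v (U(v, J) = (J + v) - 9 = -9 + J + v)
(82 + U(Q(-3), w(4)))**2 = (82 + (-9 + (10 + 4) - 2))**2 = (82 + (-9 + 14 - 2))**2 = (82 + 3)**2 = 85**2 = 7225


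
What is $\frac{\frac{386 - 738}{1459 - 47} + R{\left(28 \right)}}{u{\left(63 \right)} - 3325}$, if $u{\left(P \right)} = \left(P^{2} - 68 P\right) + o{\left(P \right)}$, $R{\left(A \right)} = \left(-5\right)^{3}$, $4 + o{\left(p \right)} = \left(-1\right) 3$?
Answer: $\frac{44213}{1287391} \approx 0.034343$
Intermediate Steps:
$o{\left(p \right)} = -7$ ($o{\left(p \right)} = -4 - 3 = -7$)
$R{\left(A \right)} = -125$
$u{\left(P \right)} = -7 + P^{2} - 68 P$ ($u{\left(P \right)} = \left(P^{2} - 68 P\right) - 7 = -7 + P^{2} - 68 P$)
$\frac{\frac{386 - 738}{1459 - 47} + R{\left(28 \right)}}{u{\left(63 \right)} - 3325} = \frac{\frac{386 - 738}{1459 - 47} - 125}{\left(-7 + 63^{2} - 4284\right) - 3325} = \frac{- \frac{352}{1412} - 125}{\left(-7 + 3969 - 4284\right) - 3325} = \frac{\left(-352\right) \frac{1}{1412} - 125}{-322 - 3325} = \frac{- \frac{88}{353} - 125}{-3647} = \left(- \frac{44213}{353}\right) \left(- \frac{1}{3647}\right) = \frac{44213}{1287391}$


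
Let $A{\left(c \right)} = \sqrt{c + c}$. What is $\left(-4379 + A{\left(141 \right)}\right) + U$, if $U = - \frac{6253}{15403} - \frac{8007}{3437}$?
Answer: $- \frac{231969569451}{52940111} + \sqrt{282} \approx -4364.9$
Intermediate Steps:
$U = - \frac{144823382}{52940111}$ ($U = \left(-6253\right) \frac{1}{15403} - \frac{8007}{3437} = - \frac{6253}{15403} - \frac{8007}{3437} = - \frac{144823382}{52940111} \approx -2.7356$)
$A{\left(c \right)} = \sqrt{2} \sqrt{c}$ ($A{\left(c \right)} = \sqrt{2 c} = \sqrt{2} \sqrt{c}$)
$\left(-4379 + A{\left(141 \right)}\right) + U = \left(-4379 + \sqrt{2} \sqrt{141}\right) - \frac{144823382}{52940111} = \left(-4379 + \sqrt{282}\right) - \frac{144823382}{52940111} = - \frac{231969569451}{52940111} + \sqrt{282}$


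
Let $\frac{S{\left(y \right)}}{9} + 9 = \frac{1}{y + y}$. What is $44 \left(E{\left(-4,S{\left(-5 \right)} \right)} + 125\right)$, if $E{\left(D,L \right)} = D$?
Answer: $5324$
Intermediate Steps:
$S{\left(y \right)} = -81 + \frac{9}{2 y}$ ($S{\left(y \right)} = -81 + \frac{9}{y + y} = -81 + \frac{9}{2 y}$)
$44 \left(E{\left(-4,S{\left(-5 \right)} \right)} + 125\right) = 44 \left(-4 + 125\right) = 44 \cdot 121 = 5324$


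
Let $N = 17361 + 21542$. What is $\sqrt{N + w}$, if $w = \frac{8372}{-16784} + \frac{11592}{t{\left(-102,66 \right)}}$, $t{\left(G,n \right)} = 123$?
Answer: $\frac{\sqrt{288540673273351}}{86018} \approx 197.48$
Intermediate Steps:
$N = 38903$
$w = \frac{16127531}{172036}$ ($w = \frac{8372}{-16784} + \frac{11592}{123} = 8372 \left(- \frac{1}{16784}\right) + 11592 \cdot \frac{1}{123} = - \frac{2093}{4196} + \frac{3864}{41} = \frac{16127531}{172036} \approx 93.745$)
$\sqrt{N + w} = \sqrt{38903 + \frac{16127531}{172036}} = \sqrt{\frac{6708844039}{172036}} = \frac{\sqrt{288540673273351}}{86018}$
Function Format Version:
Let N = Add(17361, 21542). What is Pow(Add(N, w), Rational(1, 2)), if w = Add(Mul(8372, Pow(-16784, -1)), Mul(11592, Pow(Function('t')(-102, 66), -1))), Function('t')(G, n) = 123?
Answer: Mul(Rational(1, 86018), Pow(288540673273351, Rational(1, 2))) ≈ 197.48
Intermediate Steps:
N = 38903
w = Rational(16127531, 172036) (w = Add(Mul(8372, Pow(-16784, -1)), Mul(11592, Pow(123, -1))) = Add(Mul(8372, Rational(-1, 16784)), Mul(11592, Rational(1, 123))) = Add(Rational(-2093, 4196), Rational(3864, 41)) = Rational(16127531, 172036) ≈ 93.745)
Pow(Add(N, w), Rational(1, 2)) = Pow(Add(38903, Rational(16127531, 172036)), Rational(1, 2)) = Pow(Rational(6708844039, 172036), Rational(1, 2)) = Mul(Rational(1, 86018), Pow(288540673273351, Rational(1, 2)))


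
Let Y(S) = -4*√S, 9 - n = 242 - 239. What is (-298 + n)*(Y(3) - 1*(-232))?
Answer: -67744 + 1168*√3 ≈ -65721.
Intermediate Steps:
n = 6 (n = 9 - (242 - 239) = 9 - 1*3 = 9 - 3 = 6)
(-298 + n)*(Y(3) - 1*(-232)) = (-298 + 6)*(-4*√3 - 1*(-232)) = -292*(-4*√3 + 232) = -292*(232 - 4*√3) = -67744 + 1168*√3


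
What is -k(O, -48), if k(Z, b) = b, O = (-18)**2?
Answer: 48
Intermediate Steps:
O = 324
-k(O, -48) = -1*(-48) = 48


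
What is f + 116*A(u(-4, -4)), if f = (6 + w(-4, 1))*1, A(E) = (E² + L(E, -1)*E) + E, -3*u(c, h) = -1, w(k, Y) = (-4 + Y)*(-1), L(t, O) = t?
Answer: 661/9 ≈ 73.444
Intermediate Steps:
w(k, Y) = 4 - Y
u(c, h) = ⅓ (u(c, h) = -⅓*(-1) = ⅓)
A(E) = E + 2*E² (A(E) = (E² + E*E) + E = (E² + E²) + E = 2*E² + E = E + 2*E²)
f = 9 (f = (6 + (4 - 1*1))*1 = (6 + (4 - 1))*1 = (6 + 3)*1 = 9*1 = 9)
f + 116*A(u(-4, -4)) = 9 + 116*((1 + 2*(⅓))/3) = 9 + 116*((1 + ⅔)/3) = 9 + 116*((⅓)*(5/3)) = 9 + 116*(5/9) = 9 + 580/9 = 661/9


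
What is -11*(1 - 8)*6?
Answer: 462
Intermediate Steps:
-11*(1 - 8)*6 = -11*(-7)*6 = 77*6 = 462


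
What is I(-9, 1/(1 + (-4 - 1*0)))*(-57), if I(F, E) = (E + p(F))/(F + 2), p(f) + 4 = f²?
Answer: 4370/7 ≈ 624.29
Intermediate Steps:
p(f) = -4 + f²
I(F, E) = (-4 + E + F²)/(2 + F) (I(F, E) = (E + (-4 + F²))/(F + 2) = (-4 + E + F²)/(2 + F))
I(-9, 1/(1 + (-4 - 1*0)))*(-57) = ((-4 + 1/(1 + (-4 - 1*0)) + (-9)²)/(2 - 9))*(-57) = ((-4 + 1/(1 + (-4 + 0)) + 81)/(-7))*(-57) = -(-4 + 1/(1 - 4) + 81)/7*(-57) = -(-4 + 1/(-3) + 81)/7*(-57) = -(-4 - ⅓ + 81)/7*(-57) = -⅐*230/3*(-57) = -230/21*(-57) = 4370/7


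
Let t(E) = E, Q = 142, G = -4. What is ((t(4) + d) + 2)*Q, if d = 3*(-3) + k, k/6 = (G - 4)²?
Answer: 54102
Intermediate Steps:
k = 384 (k = 6*(-4 - 4)² = 6*(-8)² = 6*64 = 384)
d = 375 (d = 3*(-3) + 384 = -9 + 384 = 375)
((t(4) + d) + 2)*Q = ((4 + 375) + 2)*142 = (379 + 2)*142 = 381*142 = 54102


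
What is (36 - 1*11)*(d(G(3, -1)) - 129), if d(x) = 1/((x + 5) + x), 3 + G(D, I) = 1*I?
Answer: -9700/3 ≈ -3233.3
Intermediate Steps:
G(D, I) = -3 + I (G(D, I) = -3 + 1*I = -3 + I)
d(x) = 1/(5 + 2*x) (d(x) = 1/((5 + x) + x) = 1/(5 + 2*x))
(36 - 1*11)*(d(G(3, -1)) - 129) = (36 - 1*11)*(1/(5 + 2*(-3 - 1)) - 129) = (36 - 11)*(1/(5 + 2*(-4)) - 129) = 25*(1/(5 - 8) - 129) = 25*(1/(-3) - 129) = 25*(-1/3 - 129) = 25*(-388/3) = -9700/3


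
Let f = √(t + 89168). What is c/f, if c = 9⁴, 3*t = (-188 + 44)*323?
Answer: 6561*√1151/9208 ≈ 24.174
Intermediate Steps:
t = -15504 (t = ((-188 + 44)*323)/3 = (-144*323)/3 = (⅓)*(-46512) = -15504)
f = 8*√1151 (f = √(-15504 + 89168) = √73664 = 8*√1151 ≈ 271.41)
c = 6561
c/f = 6561/((8*√1151)) = 6561*(√1151/9208) = 6561*√1151/9208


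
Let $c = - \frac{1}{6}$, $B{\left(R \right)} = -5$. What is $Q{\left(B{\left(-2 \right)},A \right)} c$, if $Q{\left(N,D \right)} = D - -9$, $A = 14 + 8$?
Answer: $- \frac{31}{6} \approx -5.1667$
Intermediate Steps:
$A = 22$
$Q{\left(N,D \right)} = 9 + D$ ($Q{\left(N,D \right)} = D + 9 = 9 + D$)
$c = - \frac{1}{6}$ ($c = \left(-1\right) \frac{1}{6} = - \frac{1}{6} \approx -0.16667$)
$Q{\left(B{\left(-2 \right)},A \right)} c = \left(9 + 22\right) \left(- \frac{1}{6}\right) = 31 \left(- \frac{1}{6}\right) = - \frac{31}{6}$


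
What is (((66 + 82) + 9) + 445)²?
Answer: 362404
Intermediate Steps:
(((66 + 82) + 9) + 445)² = ((148 + 9) + 445)² = (157 + 445)² = 602² = 362404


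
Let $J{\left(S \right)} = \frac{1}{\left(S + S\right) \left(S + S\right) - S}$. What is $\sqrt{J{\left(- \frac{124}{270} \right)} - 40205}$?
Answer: $\frac{i \sqrt{22670061734930}}{23746} \approx 200.51 i$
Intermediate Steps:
$J{\left(S \right)} = \frac{1}{- S + 4 S^{2}}$ ($J{\left(S \right)} = \frac{1}{2 S 2 S - S} = \frac{1}{4 S^{2} - S} = \frac{1}{- S + 4 S^{2}}$)
$\sqrt{J{\left(- \frac{124}{270} \right)} - 40205} = \sqrt{\frac{1}{- \frac{124}{270} \left(-1 + 4 \left(- \frac{124}{270}\right)\right)} - 40205} = \sqrt{\frac{1}{\left(-124\right) \frac{1}{270} \left(-1 + 4 \left(\left(-124\right) \frac{1}{270}\right)\right)} - 40205} = \sqrt{\frac{1}{\left(- \frac{62}{135}\right) \left(-1 + 4 \left(- \frac{62}{135}\right)\right)} - 40205} = \sqrt{- \frac{135}{62 \left(-1 - \frac{248}{135}\right)} - 40205} = \sqrt{- \frac{135}{62 \left(- \frac{383}{135}\right)} - 40205} = \sqrt{\left(- \frac{135}{62}\right) \left(- \frac{135}{383}\right) - 40205} = \sqrt{\frac{18225}{23746} - 40205} = \sqrt{- \frac{954689705}{23746}} = \frac{i \sqrt{22670061734930}}{23746}$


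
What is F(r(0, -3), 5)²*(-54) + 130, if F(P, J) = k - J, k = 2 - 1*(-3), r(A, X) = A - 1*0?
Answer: 130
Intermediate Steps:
r(A, X) = A (r(A, X) = A + 0 = A)
k = 5 (k = 2 + 3 = 5)
F(P, J) = 5 - J
F(r(0, -3), 5)²*(-54) + 130 = (5 - 1*5)²*(-54) + 130 = (5 - 5)²*(-54) + 130 = 0²*(-54) + 130 = 0*(-54) + 130 = 0 + 130 = 130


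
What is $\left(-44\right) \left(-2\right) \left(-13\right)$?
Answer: $-1144$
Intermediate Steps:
$\left(-44\right) \left(-2\right) \left(-13\right) = 88 \left(-13\right) = -1144$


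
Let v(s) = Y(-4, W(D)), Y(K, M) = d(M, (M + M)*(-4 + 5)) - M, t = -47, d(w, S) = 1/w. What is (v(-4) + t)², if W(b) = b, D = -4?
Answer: 29929/16 ≈ 1870.6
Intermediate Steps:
Y(K, M) = 1/M - M
v(s) = 15/4 (v(s) = 1/(-4) - 1*(-4) = -¼ + 4 = 15/4)
(v(-4) + t)² = (15/4 - 47)² = (-173/4)² = 29929/16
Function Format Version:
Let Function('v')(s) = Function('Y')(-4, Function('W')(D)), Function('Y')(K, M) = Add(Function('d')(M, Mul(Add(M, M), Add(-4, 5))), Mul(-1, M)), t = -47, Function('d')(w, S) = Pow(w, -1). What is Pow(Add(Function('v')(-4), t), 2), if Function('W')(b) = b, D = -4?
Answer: Rational(29929, 16) ≈ 1870.6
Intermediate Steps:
Function('Y')(K, M) = Add(Pow(M, -1), Mul(-1, M))
Function('v')(s) = Rational(15, 4) (Function('v')(s) = Add(Pow(-4, -1), Mul(-1, -4)) = Add(Rational(-1, 4), 4) = Rational(15, 4))
Pow(Add(Function('v')(-4), t), 2) = Pow(Add(Rational(15, 4), -47), 2) = Pow(Rational(-173, 4), 2) = Rational(29929, 16)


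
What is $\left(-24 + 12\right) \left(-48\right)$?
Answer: $576$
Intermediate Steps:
$\left(-24 + 12\right) \left(-48\right) = \left(-12\right) \left(-48\right) = 576$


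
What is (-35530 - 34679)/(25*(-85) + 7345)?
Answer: -269/20 ≈ -13.450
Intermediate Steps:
(-35530 - 34679)/(25*(-85) + 7345) = -70209/(-2125 + 7345) = -70209/5220 = -70209*1/5220 = -269/20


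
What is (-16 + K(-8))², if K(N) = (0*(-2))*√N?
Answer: 256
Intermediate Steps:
K(N) = 0 (K(N) = 0*√N = 0)
(-16 + K(-8))² = (-16 + 0)² = (-16)² = 256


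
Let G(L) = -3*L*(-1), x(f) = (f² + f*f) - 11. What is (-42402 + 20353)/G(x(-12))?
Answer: -22049/831 ≈ -26.533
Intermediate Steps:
x(f) = -11 + 2*f² (x(f) = (f² + f²) - 11 = 2*f² - 11 = -11 + 2*f²)
G(L) = 3*L
(-42402 + 20353)/G(x(-12)) = (-42402 + 20353)/((3*(-11 + 2*(-12)²))) = -22049*1/(3*(-11 + 2*144)) = -22049*1/(3*(-11 + 288)) = -22049/(3*277) = -22049/831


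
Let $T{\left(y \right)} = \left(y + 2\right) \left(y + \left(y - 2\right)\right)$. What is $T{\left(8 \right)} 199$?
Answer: $27860$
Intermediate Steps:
$T{\left(y \right)} = \left(-2 + 2 y\right) \left(2 + y\right)$ ($T{\left(y \right)} = \left(2 + y\right) \left(y + \left(-2 + y\right)\right) = \left(2 + y\right) \left(-2 + 2 y\right) = \left(-2 + 2 y\right) \left(2 + y\right)$)
$T{\left(8 \right)} 199 = \left(-4 + 2 \cdot 8 + 2 \cdot 8^{2}\right) 199 = \left(-4 + 16 + 2 \cdot 64\right) 199 = \left(-4 + 16 + 128\right) 199 = 140 \cdot 199 = 27860$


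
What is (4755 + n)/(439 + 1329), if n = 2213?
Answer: 67/17 ≈ 3.9412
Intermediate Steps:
(4755 + n)/(439 + 1329) = (4755 + 2213)/(439 + 1329) = 6968/1768 = 6968*(1/1768) = 67/17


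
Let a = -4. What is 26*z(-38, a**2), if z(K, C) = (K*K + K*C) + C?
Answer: 22152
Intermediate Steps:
z(K, C) = C + K**2 + C*K (z(K, C) = (K**2 + C*K) + C = C + K**2 + C*K)
26*z(-38, a**2) = 26*((-4)**2 + (-38)**2 + (-4)**2*(-38)) = 26*(16 + 1444 + 16*(-38)) = 26*(16 + 1444 - 608) = 26*852 = 22152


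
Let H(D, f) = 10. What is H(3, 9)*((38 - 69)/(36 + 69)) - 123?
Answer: -2645/21 ≈ -125.95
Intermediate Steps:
H(3, 9)*((38 - 69)/(36 + 69)) - 123 = 10*((38 - 69)/(36 + 69)) - 123 = 10*(-31/105) - 123 = -62/21 - 123 = -2645/21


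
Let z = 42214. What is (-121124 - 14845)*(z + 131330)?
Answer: -23596604136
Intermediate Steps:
(-121124 - 14845)*(z + 131330) = (-121124 - 14845)*(42214 + 131330) = -135969*173544 = -23596604136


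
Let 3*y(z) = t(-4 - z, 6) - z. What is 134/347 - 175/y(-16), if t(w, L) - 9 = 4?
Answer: -178289/10063 ≈ -17.717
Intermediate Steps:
t(w, L) = 13 (t(w, L) = 9 + 4 = 13)
y(z) = 13/3 - z/3 (y(z) = (13 - z)/3 = 13/3 - z/3)
134/347 - 175/y(-16) = 134/347 - 175/(13/3 - ⅓*(-16)) = 134*(1/347) - 175/(13/3 + 16/3) = 134/347 - 175/29/3 = 134/347 - 175*3/29 = 134/347 - 525/29 = -178289/10063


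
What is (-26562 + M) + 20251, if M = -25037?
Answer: -31348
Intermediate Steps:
(-26562 + M) + 20251 = (-26562 - 25037) + 20251 = -51599 + 20251 = -31348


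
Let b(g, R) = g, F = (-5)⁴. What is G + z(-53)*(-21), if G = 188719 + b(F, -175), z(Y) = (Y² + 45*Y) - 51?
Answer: 181511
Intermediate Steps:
F = 625
z(Y) = -51 + Y² + 45*Y
G = 189344 (G = 188719 + 625 = 189344)
G + z(-53)*(-21) = 189344 + (-51 + (-53)² + 45*(-53))*(-21) = 189344 + (-51 + 2809 - 2385)*(-21) = 189344 + 373*(-21) = 189344 - 7833 = 181511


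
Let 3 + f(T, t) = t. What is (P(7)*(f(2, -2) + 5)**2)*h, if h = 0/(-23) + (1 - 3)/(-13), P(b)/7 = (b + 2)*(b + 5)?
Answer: 0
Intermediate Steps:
f(T, t) = -3 + t
P(b) = 7*(2 + b)*(5 + b) (P(b) = 7*((b + 2)*(b + 5)) = 7*((2 + b)*(5 + b)) = 7*(2 + b)*(5 + b))
h = 2/13 (h = 0*(-1/23) - 2*(-1/13) = 0 + 2/13 = 2/13 ≈ 0.15385)
(P(7)*(f(2, -2) + 5)**2)*h = ((70 + 7*7**2 + 49*7)*((-3 - 2) + 5)**2)*(2/13) = ((70 + 7*49 + 343)*(-5 + 5)**2)*(2/13) = ((70 + 343 + 343)*0**2)*(2/13) = (756*0)*(2/13) = 0*(2/13) = 0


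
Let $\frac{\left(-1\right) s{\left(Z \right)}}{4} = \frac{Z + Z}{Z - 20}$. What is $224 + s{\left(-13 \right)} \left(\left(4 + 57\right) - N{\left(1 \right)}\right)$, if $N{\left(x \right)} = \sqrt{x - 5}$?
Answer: $\frac{1048}{33} + \frac{208 i}{33} \approx 31.758 + 6.303 i$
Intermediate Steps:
$N{\left(x \right)} = \sqrt{-5 + x}$
$s{\left(Z \right)} = - \frac{8 Z}{-20 + Z}$ ($s{\left(Z \right)} = - 4 \frac{Z + Z}{Z - 20} = - 4 \frac{2 Z}{-20 + Z} = - \frac{8 Z}{-20 + Z}$)
$224 + s{\left(-13 \right)} \left(\left(4 + 57\right) - N{\left(1 \right)}\right) = 224 + \left(-8\right) \left(-13\right) \frac{1}{-20 - 13} \left(\left(4 + 57\right) - \sqrt{-5 + 1}\right) = 224 + \left(-8\right) \left(-13\right) \frac{1}{-33} \left(61 - \sqrt{-4}\right) = 224 + \left(-8\right) \left(-13\right) \left(- \frac{1}{33}\right) \left(61 - 2 i\right) = 224 - \frac{104 \left(61 - 2 i\right)}{33} = 224 - \left(\frac{6344}{33} - \frac{208 i}{33}\right) = \frac{1048}{33} + \frac{208 i}{33}$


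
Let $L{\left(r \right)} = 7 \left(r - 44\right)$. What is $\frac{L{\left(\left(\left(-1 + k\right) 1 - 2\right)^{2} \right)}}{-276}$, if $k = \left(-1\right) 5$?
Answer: $- \frac{35}{69} \approx -0.50725$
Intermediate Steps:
$k = -5$
$L{\left(r \right)} = -308 + 7 r$ ($L{\left(r \right)} = 7 \left(-44 + r\right) = -308 + 7 r$)
$\frac{L{\left(\left(\left(-1 + k\right) 1 - 2\right)^{2} \right)}}{-276} = \frac{-308 + 7 \left(\left(-1 - 5\right) 1 - 2\right)^{2}}{-276} = \left(-308 + 7 \left(\left(-6\right) 1 - 2\right)^{2}\right) \left(- \frac{1}{276}\right) = \left(-308 + 7 \left(-6 - 2\right)^{2}\right) \left(- \frac{1}{276}\right) = \left(-308 + 7 \left(-8\right)^{2}\right) \left(- \frac{1}{276}\right) = \left(-308 + 7 \cdot 64\right) \left(- \frac{1}{276}\right) = \left(-308 + 448\right) \left(- \frac{1}{276}\right) = 140 \left(- \frac{1}{276}\right) = - \frac{35}{69}$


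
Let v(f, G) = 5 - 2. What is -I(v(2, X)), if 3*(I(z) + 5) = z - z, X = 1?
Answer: 5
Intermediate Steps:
v(f, G) = 3
I(z) = -5 (I(z) = -5 + (z - z)/3 = -5 + (⅓)*0 = -5 + 0 = -5)
-I(v(2, X)) = -1*(-5) = 5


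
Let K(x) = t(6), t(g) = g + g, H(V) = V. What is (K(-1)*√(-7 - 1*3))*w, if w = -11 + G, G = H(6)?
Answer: -60*I*√10 ≈ -189.74*I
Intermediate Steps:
t(g) = 2*g
G = 6
w = -5 (w = -11 + 6 = -5)
K(x) = 12 (K(x) = 2*6 = 12)
(K(-1)*√(-7 - 1*3))*w = (12*√(-7 - 1*3))*(-5) = (12*√(-7 - 3))*(-5) = (12*√(-10))*(-5) = (12*(I*√10))*(-5) = (12*I*√10)*(-5) = -60*I*√10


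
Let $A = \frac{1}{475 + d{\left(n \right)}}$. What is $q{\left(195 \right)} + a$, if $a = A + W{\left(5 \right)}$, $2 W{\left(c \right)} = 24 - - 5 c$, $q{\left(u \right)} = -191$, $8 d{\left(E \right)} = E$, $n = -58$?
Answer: $- \frac{623035}{3742} \approx -166.5$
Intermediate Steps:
$d{\left(E \right)} = \frac{E}{8}$
$A = \frac{4}{1871}$ ($A = \frac{1}{475 + \frac{1}{8} \left(-58\right)} = \frac{1}{475 - \frac{29}{4}} = \frac{1}{\frac{1871}{4}} = \frac{4}{1871} \approx 0.0021379$)
$W{\left(c \right)} = 12 + \frac{5 c}{2}$ ($W{\left(c \right)} = \frac{24 - - 5 c}{2} = \frac{24 + 5 c}{2} = 12 + \frac{5 c}{2}$)
$a = \frac{91687}{3742}$ ($a = \frac{4}{1871} + \left(12 + \frac{5}{2} \cdot 5\right) = \frac{4}{1871} + \left(12 + \frac{25}{2}\right) = \frac{4}{1871} + \frac{49}{2} = \frac{91687}{3742} \approx 24.502$)
$q{\left(195 \right)} + a = -191 + \frac{91687}{3742} = - \frac{623035}{3742}$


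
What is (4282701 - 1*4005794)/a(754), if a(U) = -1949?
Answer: -276907/1949 ≈ -142.08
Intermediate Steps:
(4282701 - 1*4005794)/a(754) = (4282701 - 1*4005794)/(-1949) = (4282701 - 4005794)*(-1/1949) = 276907*(-1/1949) = -276907/1949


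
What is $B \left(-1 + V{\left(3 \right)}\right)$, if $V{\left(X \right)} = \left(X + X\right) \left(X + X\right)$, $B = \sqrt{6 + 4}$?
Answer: $35 \sqrt{10} \approx 110.68$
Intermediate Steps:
$B = \sqrt{10} \approx 3.1623$
$V{\left(X \right)} = 4 X^{2}$ ($V{\left(X \right)} = 2 X 2 X = 4 X^{2}$)
$B \left(-1 + V{\left(3 \right)}\right) = \sqrt{10} \left(-1 + 4 \cdot 3^{2}\right) = \sqrt{10} \left(-1 + 4 \cdot 9\right) = \sqrt{10} \left(-1 + 36\right) = \sqrt{10} \cdot 35 = 35 \sqrt{10}$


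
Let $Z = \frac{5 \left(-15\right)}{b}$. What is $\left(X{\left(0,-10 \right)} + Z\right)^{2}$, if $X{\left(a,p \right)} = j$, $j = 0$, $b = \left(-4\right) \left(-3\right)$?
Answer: $\frac{625}{16} \approx 39.063$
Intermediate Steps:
$b = 12$
$X{\left(a,p \right)} = 0$
$Z = - \frac{25}{4}$ ($Z = \frac{5 \left(-15\right)}{12} = \left(-75\right) \frac{1}{12} = - \frac{25}{4} \approx -6.25$)
$\left(X{\left(0,-10 \right)} + Z\right)^{2} = \left(0 - \frac{25}{4}\right)^{2} = \left(- \frac{25}{4}\right)^{2} = \frac{625}{16}$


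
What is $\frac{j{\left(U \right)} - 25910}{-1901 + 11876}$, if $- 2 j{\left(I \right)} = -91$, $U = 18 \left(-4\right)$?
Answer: $- \frac{17243}{6650} \approx -2.5929$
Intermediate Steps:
$U = -72$
$j{\left(I \right)} = \frac{91}{2}$ ($j{\left(I \right)} = \left(- \frac{1}{2}\right) \left(-91\right) = \frac{91}{2}$)
$\frac{j{\left(U \right)} - 25910}{-1901 + 11876} = \frac{\frac{91}{2} - 25910}{-1901 + 11876} = - \frac{51729}{2 \cdot 9975} = \left(- \frac{51729}{2}\right) \frac{1}{9975} = - \frac{17243}{6650}$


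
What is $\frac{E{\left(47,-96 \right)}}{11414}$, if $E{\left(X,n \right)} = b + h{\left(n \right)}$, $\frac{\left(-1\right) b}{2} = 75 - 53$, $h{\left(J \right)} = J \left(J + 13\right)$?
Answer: $\frac{3962}{5707} \approx 0.69423$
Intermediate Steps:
$h{\left(J \right)} = J \left(13 + J\right)$
$b = -44$ ($b = - 2 \left(75 - 53\right) = \left(-2\right) 22 = -44$)
$E{\left(X,n \right)} = -44 + n \left(13 + n\right)$
$\frac{E{\left(47,-96 \right)}}{11414} = \frac{-44 - 96 \left(13 - 96\right)}{11414} = \left(-44 - -7968\right) \frac{1}{11414} = \left(-44 + 7968\right) \frac{1}{11414} = 7924 \cdot \frac{1}{11414} = \frac{3962}{5707}$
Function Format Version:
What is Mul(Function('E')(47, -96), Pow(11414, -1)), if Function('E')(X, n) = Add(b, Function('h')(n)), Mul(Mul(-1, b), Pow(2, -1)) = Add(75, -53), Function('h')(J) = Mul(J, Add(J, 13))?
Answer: Rational(3962, 5707) ≈ 0.69423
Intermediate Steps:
Function('h')(J) = Mul(J, Add(13, J))
b = -44 (b = Mul(-2, Add(75, -53)) = Mul(-2, 22) = -44)
Function('E')(X, n) = Add(-44, Mul(n, Add(13, n)))
Mul(Function('E')(47, -96), Pow(11414, -1)) = Mul(Add(-44, Mul(-96, Add(13, -96))), Pow(11414, -1)) = Mul(Add(-44, Mul(-96, -83)), Rational(1, 11414)) = Mul(Add(-44, 7968), Rational(1, 11414)) = Mul(7924, Rational(1, 11414)) = Rational(3962, 5707)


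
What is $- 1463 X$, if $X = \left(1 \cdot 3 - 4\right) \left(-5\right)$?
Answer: $-7315$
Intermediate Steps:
$X = 5$ ($X = \left(3 - 4\right) \left(-5\right) = \left(-1\right) \left(-5\right) = 5$)
$- 1463 X = \left(-1463\right) 5 = -7315$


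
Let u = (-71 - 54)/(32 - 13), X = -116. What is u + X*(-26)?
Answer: 57179/19 ≈ 3009.4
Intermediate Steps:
u = -125/19 ≈ -6.5789
u + X*(-26) = -125/19 - 116*(-26) = -125/19 + 3016 = 57179/19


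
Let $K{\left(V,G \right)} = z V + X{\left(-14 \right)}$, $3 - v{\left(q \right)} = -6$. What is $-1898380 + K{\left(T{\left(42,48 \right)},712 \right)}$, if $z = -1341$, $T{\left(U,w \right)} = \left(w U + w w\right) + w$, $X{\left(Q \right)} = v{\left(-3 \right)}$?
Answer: $-7755859$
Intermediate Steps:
$v{\left(q \right)} = 9$ ($v{\left(q \right)} = 3 - -6 = 3 + 6 = 9$)
$X{\left(Q \right)} = 9$
$T{\left(U,w \right)} = w + w^{2} + U w$ ($T{\left(U,w \right)} = \left(U w + w^{2}\right) + w = \left(w^{2} + U w\right) + w = w + w^{2} + U w$)
$K{\left(V,G \right)} = 9 - 1341 V$ ($K{\left(V,G \right)} = - 1341 V + 9 = 9 - 1341 V$)
$-1898380 + K{\left(T{\left(42,48 \right)},712 \right)} = -1898380 + \left(9 - 1341 \cdot 48 \left(1 + 42 + 48\right)\right) = -1898380 + \left(9 - 1341 \cdot 48 \cdot 91\right) = -1898380 + \left(9 - 5857488\right) = -1898380 - 5857479 = -7755859$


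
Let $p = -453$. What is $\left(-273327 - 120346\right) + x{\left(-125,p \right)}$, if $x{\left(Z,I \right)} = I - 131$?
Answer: $-394257$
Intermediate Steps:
$x{\left(Z,I \right)} = -131 + I$
$\left(-273327 - 120346\right) + x{\left(-125,p \right)} = \left(-273327 - 120346\right) - 584 = -393673 - 584 = -394257$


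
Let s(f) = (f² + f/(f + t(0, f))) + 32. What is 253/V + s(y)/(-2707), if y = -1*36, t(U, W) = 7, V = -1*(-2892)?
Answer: -91619557/227030676 ≈ -0.40356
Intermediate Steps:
V = 2892
y = -36
s(f) = 32 + f² + f/(7 + f) (s(f) = (f² + f/(f + 7)) + 32 = (f² + f/(7 + f)) + 32 = 32 + f² + f/(7 + f))
253/V + s(y)/(-2707) = 253/2892 + ((224 + (-36)³ + 7*(-36)² + 33*(-36))/(7 - 36))/(-2707) = 253*(1/2892) + ((224 - 46656 + 7*1296 - 1188)/(-29))*(-1/2707) = 253/2892 - (224 - 46656 + 9072 - 1188)/29*(-1/2707) = 253/2892 - 1/29*(-38548)*(-1/2707) = 253/2892 + (38548/29)*(-1/2707) = 253/2892 - 38548/78503 = -91619557/227030676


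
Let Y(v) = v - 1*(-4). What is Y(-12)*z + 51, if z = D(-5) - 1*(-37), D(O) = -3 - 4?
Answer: -189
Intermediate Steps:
D(O) = -7
z = 30 (z = -7 - 1*(-37) = -7 + 37 = 30)
Y(v) = 4 + v (Y(v) = v + 4 = 4 + v)
Y(-12)*z + 51 = (4 - 12)*30 + 51 = -8*30 + 51 = -240 + 51 = -189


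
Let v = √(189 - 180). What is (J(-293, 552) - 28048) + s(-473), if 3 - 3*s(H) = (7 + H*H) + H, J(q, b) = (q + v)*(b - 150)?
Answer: -219048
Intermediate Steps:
v = 3 (v = √9 = 3)
J(q, b) = (-150 + b)*(3 + q) (J(q, b) = (q + 3)*(b - 150) = (3 + q)*(-150 + b) = (-150 + b)*(3 + q))
s(H) = -4/3 - H/3 - H²/3 (s(H) = 1 - ((7 + H*H) + H)/3 = 1 - ((7 + H²) + H)/3 = 1 - (7 + H + H²)/3 = 1 + (-7/3 - H/3 - H²/3) = -4/3 - H/3 - H²/3)
(J(-293, 552) - 28048) + s(-473) = ((-450 - 150*(-293) + 3*552 + 552*(-293)) - 28048) + (-4/3 - ⅓*(-473) - ⅓*(-473)²) = ((-450 + 43950 + 1656 - 161736) - 28048) + (-4/3 + 473/3 - ⅓*223729) = (-116580 - 28048) + (-4/3 + 473/3 - 223729/3) = -144628 - 74420 = -219048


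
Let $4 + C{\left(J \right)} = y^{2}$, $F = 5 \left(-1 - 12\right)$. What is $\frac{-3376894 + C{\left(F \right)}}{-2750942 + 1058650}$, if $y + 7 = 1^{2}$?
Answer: $\frac{1688431}{846146} \approx 1.9954$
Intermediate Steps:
$y = -6$ ($y = -7 + 1^{2} = -7 + 1 = -6$)
$F = -65$ ($F = 5 \left(-13\right) = -65$)
$C{\left(J \right)} = 32$ ($C{\left(J \right)} = -4 + \left(-6\right)^{2} = -4 + 36 = 32$)
$\frac{-3376894 + C{\left(F \right)}}{-2750942 + 1058650} = \frac{-3376894 + 32}{-2750942 + 1058650} = - \frac{3376862}{-1692292} = \left(-3376862\right) \left(- \frac{1}{1692292}\right) = \frac{1688431}{846146}$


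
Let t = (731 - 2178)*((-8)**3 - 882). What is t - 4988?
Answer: 2012130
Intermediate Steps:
t = 2017118 (t = -1447*(-512 - 882) = -1447*(-1394) = 2017118)
t - 4988 = 2017118 - 4988 = 2012130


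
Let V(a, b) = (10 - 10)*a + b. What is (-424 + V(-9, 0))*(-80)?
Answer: 33920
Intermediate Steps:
V(a, b) = b (V(a, b) = 0*a + b = 0 + b = b)
(-424 + V(-9, 0))*(-80) = (-424 + 0)*(-80) = -424*(-80) = 33920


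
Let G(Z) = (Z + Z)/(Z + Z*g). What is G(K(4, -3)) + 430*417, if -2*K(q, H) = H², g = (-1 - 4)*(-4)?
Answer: 3765512/21 ≈ 1.7931e+5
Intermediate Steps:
g = 20 (g = -5*(-4) = 20)
K(q, H) = -H²/2
G(Z) = 2/21 (G(Z) = (Z + Z)/(Z + Z*20) = (2*Z)/(Z + 20*Z) = (2*Z)/((21*Z)) = (2*Z)*(1/(21*Z)) = 2/21)
G(K(4, -3)) + 430*417 = 2/21 + 430*417 = 2/21 + 179310 = 3765512/21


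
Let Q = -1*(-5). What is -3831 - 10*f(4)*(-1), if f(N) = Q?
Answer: -3781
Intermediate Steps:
Q = 5
f(N) = 5
-3831 - 10*f(4)*(-1) = -3831 - 10*5*(-1) = -3831 - 50*(-1) = -3831 - 1*(-50) = -3831 + 50 = -3781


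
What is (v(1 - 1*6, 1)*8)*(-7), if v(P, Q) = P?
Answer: 280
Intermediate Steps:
(v(1 - 1*6, 1)*8)*(-7) = ((1 - 1*6)*8)*(-7) = ((1 - 6)*8)*(-7) = -5*8*(-7) = -40*(-7) = 280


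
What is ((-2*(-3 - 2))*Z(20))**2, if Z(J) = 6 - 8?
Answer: 400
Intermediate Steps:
Z(J) = -2
((-2*(-3 - 2))*Z(20))**2 = (-2*(-3 - 2)*(-2))**2 = (-2*(-5)*(-2))**2 = (10*(-2))**2 = (-20)**2 = 400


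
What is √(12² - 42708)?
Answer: 2*I*√10641 ≈ 206.31*I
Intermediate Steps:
√(12² - 42708) = √(144 - 42708) = √(-42564) = 2*I*√10641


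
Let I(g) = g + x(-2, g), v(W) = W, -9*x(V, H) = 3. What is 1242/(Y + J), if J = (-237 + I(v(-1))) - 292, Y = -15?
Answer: -1863/818 ≈ -2.2775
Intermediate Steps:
x(V, H) = -⅓ (x(V, H) = -⅑*3 = -⅓)
I(g) = -⅓ + g (I(g) = g - ⅓ = -⅓ + g)
J = -1591/3 (J = (-237 + (-⅓ - 1)) - 292 = (-237 - 4/3) - 292 = -715/3 - 292 = -1591/3 ≈ -530.33)
1242/(Y + J) = 1242/(-15 - 1591/3) = 1242/(-1636/3) = 1242*(-3/1636) = -1863/818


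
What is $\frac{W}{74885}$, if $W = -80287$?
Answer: $- \frac{80287}{74885} \approx -1.0721$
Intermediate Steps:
$\frac{W}{74885} = - \frac{80287}{74885}$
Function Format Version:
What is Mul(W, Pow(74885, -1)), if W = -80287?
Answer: Rational(-80287, 74885) ≈ -1.0721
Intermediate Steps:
Mul(W, Pow(74885, -1)) = Mul(-80287, Pow(74885, -1)) = Mul(-80287, Rational(1, 74885)) = Rational(-80287, 74885)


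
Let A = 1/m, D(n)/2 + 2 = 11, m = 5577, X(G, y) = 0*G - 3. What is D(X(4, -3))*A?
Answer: 6/1859 ≈ 0.0032275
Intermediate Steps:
X(G, y) = -3 (X(G, y) = 0 - 3 = -3)
D(n) = 18 (D(n) = -4 + 2*11 = -4 + 22 = 18)
A = 1/5577 ≈ 0.00017931
D(X(4, -3))*A = 18*(1/5577) = 6/1859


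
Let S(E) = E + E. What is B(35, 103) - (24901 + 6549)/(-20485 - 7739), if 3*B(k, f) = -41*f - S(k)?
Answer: -20178547/14112 ≈ -1429.9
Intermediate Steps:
S(E) = 2*E
B(k, f) = -41*f/3 - 2*k/3 (B(k, f) = (-41*f - 2*k)/3 = -41*f/3 - 2*k/3)
B(35, 103) - (24901 + 6549)/(-20485 - 7739) = (-41/3*103 - 2/3*35) - (24901 + 6549)/(-20485 - 7739) = (-4223/3 - 70/3) - 31450/(-28224) = -1431 - 31450*(-1)/28224 = -1431 - 1*(-15725/14112) = -1431 + 15725/14112 = -20178547/14112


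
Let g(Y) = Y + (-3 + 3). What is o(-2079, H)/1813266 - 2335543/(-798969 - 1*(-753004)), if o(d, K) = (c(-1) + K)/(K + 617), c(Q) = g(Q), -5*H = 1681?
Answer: 990980794028327/19503144575460 ≈ 50.811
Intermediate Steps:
H = -1681/5 (H = -1/5*1681 = -1681/5 ≈ -336.20)
g(Y) = Y (g(Y) = Y + 0 = Y)
c(Q) = Q
o(d, K) = (-1 + K)/(617 + K) (o(d, K) = (-1 + K)/(K + 617) = (-1 + K)/(617 + K))
o(-2079, H)/1813266 - 2335543/(-798969 - 1*(-753004)) = ((-1 - 1681/5)/(617 - 1681/5))/1813266 - 2335543/(-798969 - 1*(-753004)) = (-1686/5/(1404/5))*(1/1813266) - 2335543/(-798969 + 753004) = ((5/1404)*(-1686/5))*(1/1813266) - 2335543/(-45965) = -281/234*1/1813266 - 2335543*(-1/45965) = -281/424304244 + 2335543/45965 = 990980794028327/19503144575460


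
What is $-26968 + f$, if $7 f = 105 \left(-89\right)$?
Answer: $-28303$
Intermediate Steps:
$f = -1335$ ($f = \frac{105 \left(-89\right)}{7} = \frac{1}{7} \left(-9345\right) = -1335$)
$-26968 + f = -26968 - 1335 = -28303$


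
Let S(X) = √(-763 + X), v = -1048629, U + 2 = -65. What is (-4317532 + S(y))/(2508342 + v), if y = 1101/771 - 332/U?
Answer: -4317532/1459713 + 2*I*√6231452786/8378266049 ≈ -2.9578 + 1.8844e-5*I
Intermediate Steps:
U = -67 (U = -2 - 65 = -67)
y = 109913/17219 (y = 1101/771 - 332/(-67) = 1101*(1/771) - 332*(-1/67) = 367/257 + 332/67 = 109913/17219 ≈ 6.3832)
(-4317532 + S(y))/(2508342 + v) = (-4317532 + √(-763 + 109913/17219))/(2508342 - 1048629) = (-4317532 + √(-13028184/17219))/1459713 = (-4317532 + 6*I*√6231452786/17219)*(1/1459713) = -4317532/1459713 + 2*I*√6231452786/8378266049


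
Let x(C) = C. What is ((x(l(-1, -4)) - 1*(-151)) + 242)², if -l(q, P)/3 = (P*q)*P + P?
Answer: 205209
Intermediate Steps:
l(q, P) = -3*P - 3*q*P² (l(q, P) = -3*((P*q)*P + P) = -3*(q*P² + P) = -3*(P + q*P²) = -3*P - 3*q*P²)
((x(l(-1, -4)) - 1*(-151)) + 242)² = ((-3*(-4)*(1 - 4*(-1)) - 1*(-151)) + 242)² = ((-3*(-4)*(1 + 4) + 151) + 242)² = ((-3*(-4)*5 + 151) + 242)² = ((60 + 151) + 242)² = (211 + 242)² = 453² = 205209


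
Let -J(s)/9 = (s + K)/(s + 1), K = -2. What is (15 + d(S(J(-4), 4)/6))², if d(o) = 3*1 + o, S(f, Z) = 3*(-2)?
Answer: 289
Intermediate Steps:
J(s) = -9*(-2 + s)/(1 + s) (J(s) = -9*(s - 2)/(s + 1) = -9*(-2 + s)/(1 + s))
S(f, Z) = -6
d(o) = 3 + o
(15 + d(S(J(-4), 4)/6))² = (15 + (3 - 6/6))² = (15 + (3 - 6*⅙))² = (15 + (3 - 1))² = (15 + 2)² = 17² = 289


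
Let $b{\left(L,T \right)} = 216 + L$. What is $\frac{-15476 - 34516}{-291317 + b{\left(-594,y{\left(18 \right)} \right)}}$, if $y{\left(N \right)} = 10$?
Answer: $\frac{49992}{291695} \approx 0.17138$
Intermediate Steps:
$\frac{-15476 - 34516}{-291317 + b{\left(-594,y{\left(18 \right)} \right)}} = \frac{-15476 - 34516}{-291317 + \left(216 - 594\right)} = - \frac{49992}{-291317 - 378} = - \frac{49992}{-291695} = \left(-49992\right) \left(- \frac{1}{291695}\right) = \frac{49992}{291695}$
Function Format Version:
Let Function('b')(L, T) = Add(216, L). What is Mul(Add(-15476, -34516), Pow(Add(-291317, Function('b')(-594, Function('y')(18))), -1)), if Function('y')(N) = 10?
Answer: Rational(49992, 291695) ≈ 0.17138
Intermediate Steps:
Mul(Add(-15476, -34516), Pow(Add(-291317, Function('b')(-594, Function('y')(18))), -1)) = Mul(Add(-15476, -34516), Pow(Add(-291317, Add(216, -594)), -1)) = Mul(-49992, Pow(Add(-291317, -378), -1)) = Mul(-49992, Pow(-291695, -1)) = Mul(-49992, Rational(-1, 291695)) = Rational(49992, 291695)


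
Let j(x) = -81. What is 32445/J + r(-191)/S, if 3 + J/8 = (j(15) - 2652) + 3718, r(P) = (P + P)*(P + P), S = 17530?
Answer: 857569897/68857840 ≈ 12.454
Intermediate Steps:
r(P) = 4*P**2 (r(P) = (2*P)*(2*P) = 4*P**2)
J = 7856 (J = -24 + 8*((-81 - 2652) + 3718) = -24 + 8*(-2733 + 3718) = -24 + 8*985 = -24 + 7880 = 7856)
32445/J + r(-191)/S = 32445/7856 + (4*(-191)**2)/17530 = 32445*(1/7856) + (4*36481)*(1/17530) = 32445/7856 + 145924*(1/17530) = 32445/7856 + 72962/8765 = 857569897/68857840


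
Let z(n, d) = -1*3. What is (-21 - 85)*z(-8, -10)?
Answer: 318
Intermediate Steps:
z(n, d) = -3
(-21 - 85)*z(-8, -10) = (-21 - 85)*(-3) = -106*(-3) = 318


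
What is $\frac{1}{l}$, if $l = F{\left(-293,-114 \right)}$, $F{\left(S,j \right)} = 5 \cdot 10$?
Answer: $\frac{1}{50} \approx 0.02$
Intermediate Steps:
$F{\left(S,j \right)} = 50$
$l = 50$
$\frac{1}{l} = \frac{1}{50}$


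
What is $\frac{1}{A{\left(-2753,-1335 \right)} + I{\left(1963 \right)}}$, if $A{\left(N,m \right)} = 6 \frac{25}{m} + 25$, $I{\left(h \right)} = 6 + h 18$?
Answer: $\frac{89}{3147475} \approx 2.8277 \cdot 10^{-5}$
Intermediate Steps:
$I{\left(h \right)} = 6 + 18 h$
$A{\left(N,m \right)} = 25 + \frac{150}{m}$ ($A{\left(N,m \right)} = \frac{150}{m} + 25 = 25 + \frac{150}{m}$)
$\frac{1}{A{\left(-2753,-1335 \right)} + I{\left(1963 \right)}} = \frac{1}{\left(25 + \frac{150}{-1335}\right) + \left(6 + 18 \cdot 1963\right)} = \frac{1}{\left(25 + 150 \left(- \frac{1}{1335}\right)\right) + \left(6 + 35334\right)} = \frac{1}{\left(25 - \frac{10}{89}\right) + 35340} = \frac{1}{\frac{2215}{89} + 35340} = \frac{1}{\frac{3147475}{89}} = \frac{89}{3147475}$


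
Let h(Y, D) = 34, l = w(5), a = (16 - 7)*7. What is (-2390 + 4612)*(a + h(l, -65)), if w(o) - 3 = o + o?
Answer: 215534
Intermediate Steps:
w(o) = 3 + 2*o (w(o) = 3 + (o + o) = 3 + 2*o)
a = 63 (a = 9*7 = 63)
l = 13 (l = 3 + 2*5 = 3 + 10 = 13)
(-2390 + 4612)*(a + h(l, -65)) = (-2390 + 4612)*(63 + 34) = 2222*97 = 215534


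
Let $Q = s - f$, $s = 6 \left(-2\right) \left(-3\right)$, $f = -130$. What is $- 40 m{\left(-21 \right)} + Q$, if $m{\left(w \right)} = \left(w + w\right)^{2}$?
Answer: $-70394$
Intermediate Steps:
$s = 36$ ($s = \left(-12\right) \left(-3\right) = 36$)
$m{\left(w \right)} = 4 w^{2}$ ($m{\left(w \right)} = \left(2 w\right)^{2} = 4 w^{2}$)
$Q = 166$ ($Q = 36 - -130 = 36 + 130 = 166$)
$- 40 m{\left(-21 \right)} + Q = - 40 \cdot 4 \left(-21\right)^{2} + 166 = - 40 \cdot 4 \cdot 441 + 166 = \left(-40\right) 1764 + 166 = -70560 + 166 = -70394$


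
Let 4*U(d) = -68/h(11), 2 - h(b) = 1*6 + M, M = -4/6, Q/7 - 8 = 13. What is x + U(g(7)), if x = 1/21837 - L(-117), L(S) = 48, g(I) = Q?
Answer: -9368063/218370 ≈ -42.900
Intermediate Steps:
Q = 147 (Q = 56 + 7*13 = 56 + 91 = 147)
g(I) = 147
M = -2/3 (M = -4*1/6 = -2/3 ≈ -0.66667)
h(b) = -10/3 (h(b) = 2 - (1*6 - 2/3) = 2 - (6 - 2/3) = 2 - 1*16/3 = 2 - 16/3 = -10/3)
U(d) = 51/10 (U(d) = (-68/(-10/3))/4 = (-68*(-3/10))/4 = (1/4)*(102/5) = 51/10)
x = -1048175/21837 (x = 1/21837 - 1*48 = 1/21837 - 48 = -1048175/21837 ≈ -48.000)
x + U(g(7)) = -1048175/21837 + 51/10 = -9368063/218370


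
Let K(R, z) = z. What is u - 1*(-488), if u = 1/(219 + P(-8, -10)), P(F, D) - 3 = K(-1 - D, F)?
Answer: 104433/214 ≈ 488.00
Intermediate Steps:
P(F, D) = 3 + F
u = 1/214 (u = 1/(219 + (3 - 8)) = 1/(219 - 5) = 1/214 ≈ 0.0046729)
u - 1*(-488) = 1/214 - 1*(-488) = 1/214 + 488 = 104433/214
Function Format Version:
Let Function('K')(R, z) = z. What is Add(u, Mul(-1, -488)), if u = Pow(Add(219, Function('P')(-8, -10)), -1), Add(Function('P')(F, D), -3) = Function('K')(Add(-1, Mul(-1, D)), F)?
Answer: Rational(104433, 214) ≈ 488.00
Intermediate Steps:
Function('P')(F, D) = Add(3, F)
u = Rational(1, 214) (u = Pow(Add(219, Add(3, -8)), -1) = Pow(Add(219, -5), -1) = Pow(214, -1) = Rational(1, 214) ≈ 0.0046729)
Add(u, Mul(-1, -488)) = Add(Rational(1, 214), Mul(-1, -488)) = Add(Rational(1, 214), 488) = Rational(104433, 214)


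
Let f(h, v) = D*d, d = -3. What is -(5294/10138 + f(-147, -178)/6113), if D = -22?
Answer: -16515665/30986797 ≈ -0.53299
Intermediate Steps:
f(h, v) = 66 (f(h, v) = -22*(-3) = 66)
-(5294/10138 + f(-147, -178)/6113) = -(5294/10138 + 66/6113) = -(5294*(1/10138) + 66*(1/6113)) = -(2647/5069 + 66/6113) = -1*16515665/30986797 = -16515665/30986797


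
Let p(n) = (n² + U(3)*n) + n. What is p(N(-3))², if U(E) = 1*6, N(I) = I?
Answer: 144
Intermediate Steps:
U(E) = 6
p(n) = n² + 7*n (p(n) = (n² + 6*n) + n = n² + 7*n)
p(N(-3))² = (-3*(7 - 3))² = (-3*4)² = (-12)² = 144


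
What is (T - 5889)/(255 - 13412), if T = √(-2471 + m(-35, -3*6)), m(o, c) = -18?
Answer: 5889/13157 - I*√2489/13157 ≈ 0.44759 - 0.0037919*I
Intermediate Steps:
T = I*√2489 (T = √(-2471 - 18) = √(-2489) = I*√2489 ≈ 49.89*I)
(T - 5889)/(255 - 13412) = (I*√2489 - 5889)/(255 - 13412) = (-5889 + I*√2489)/(-13157) = (-5889 + I*√2489)*(-1/13157) = 5889/13157 - I*√2489/13157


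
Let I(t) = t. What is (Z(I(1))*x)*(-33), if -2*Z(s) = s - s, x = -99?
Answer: 0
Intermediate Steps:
Z(s) = 0 (Z(s) = -(s - s)/2 = -½*0 = 0)
(Z(I(1))*x)*(-33) = (0*(-99))*(-33) = 0*(-33) = 0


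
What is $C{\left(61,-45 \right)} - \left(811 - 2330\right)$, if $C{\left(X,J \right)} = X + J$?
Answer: $1535$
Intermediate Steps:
$C{\left(X,J \right)} = J + X$
$C{\left(61,-45 \right)} - \left(811 - 2330\right) = \left(-45 + 61\right) - \left(811 - 2330\right) = 16 - \left(811 - 2330\right) = 16 - -1519 = 16 + 1519 = 1535$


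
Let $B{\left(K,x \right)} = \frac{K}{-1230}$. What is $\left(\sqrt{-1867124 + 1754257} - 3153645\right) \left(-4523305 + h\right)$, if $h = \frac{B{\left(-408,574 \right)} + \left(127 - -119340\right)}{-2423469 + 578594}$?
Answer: $\frac{1078995131935064094762}{75639875} - \frac{1710711148425178 i \sqrt{112867}}{378199375} \approx 1.4265 \cdot 10^{13} - 1.5196 \cdot 10^{9} i$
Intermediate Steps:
$B{\left(K,x \right)} = - \frac{K}{1230}$ ($B{\left(K,x \right)} = K \left(- \frac{1}{1230}\right) = - \frac{K}{1230}$)
$h = - \frac{24490803}{378199375}$ ($h = \frac{\left(- \frac{1}{1230}\right) \left(-408\right) + \left(127 - -119340\right)}{-2423469 + 578594} = \frac{\frac{68}{205} + \left(127 + 119340\right)}{-1844875} = \left(\frac{68}{205} + 119467\right) \left(- \frac{1}{1844875}\right) = \frac{24490803}{205} \left(- \frac{1}{1844875}\right) = - \frac{24490803}{378199375} \approx -0.064756$)
$\left(\sqrt{-1867124 + 1754257} - 3153645\right) \left(-4523305 + h\right) = \left(\sqrt{-1867124 + 1754257} - 3153645\right) \left(-4523305 - \frac{24490803}{378199375}\right) = \left(\sqrt{-112867} - 3153645\right) \left(- \frac{1710711148425178}{378199375}\right) = \left(i \sqrt{112867} - 3153645\right) \left(- \frac{1710711148425178}{378199375}\right) = \left(-3153645 + i \sqrt{112867}\right) \left(- \frac{1710711148425178}{378199375}\right) = \frac{1078995131935064094762}{75639875} - \frac{1710711148425178 i \sqrt{112867}}{378199375}$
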